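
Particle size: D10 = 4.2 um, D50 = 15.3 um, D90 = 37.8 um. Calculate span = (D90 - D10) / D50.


Span = (37.8 - 4.2) / 15.3 = 33.6 / 15.3 = 2.196

2.196


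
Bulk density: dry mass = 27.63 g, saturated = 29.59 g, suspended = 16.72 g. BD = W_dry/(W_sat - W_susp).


BD = 27.63 / (29.59 - 16.72) = 27.63 / 12.87 = 2.147 g/cm^3

2.147


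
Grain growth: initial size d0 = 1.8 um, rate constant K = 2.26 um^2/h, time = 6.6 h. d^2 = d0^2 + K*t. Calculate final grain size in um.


d^2 = 1.8^2 + 2.26*6.6 = 18.156
d = sqrt(18.156) = 4.26 um

4.26


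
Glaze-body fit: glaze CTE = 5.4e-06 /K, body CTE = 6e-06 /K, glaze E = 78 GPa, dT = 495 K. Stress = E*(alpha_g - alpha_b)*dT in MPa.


Stress = 78*1000*(5.4e-06 - 6e-06)*495 = -23.2 MPa

-23.2


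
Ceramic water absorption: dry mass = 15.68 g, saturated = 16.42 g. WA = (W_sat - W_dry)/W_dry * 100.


WA = (16.42 - 15.68) / 15.68 * 100 = 4.72%

4.72


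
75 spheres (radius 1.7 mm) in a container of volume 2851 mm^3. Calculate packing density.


V_sphere = 4/3*pi*1.7^3 = 20.5795 mm^3
Total V = 75*20.5795 = 1543.4625 mm^3
PD = 1543.4625 / 2851 = 0.541

0.541


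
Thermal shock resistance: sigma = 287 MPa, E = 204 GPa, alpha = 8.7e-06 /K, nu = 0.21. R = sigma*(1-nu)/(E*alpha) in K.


R = 287*(1-0.21)/(204*1000*8.7e-06) = 128 K

128


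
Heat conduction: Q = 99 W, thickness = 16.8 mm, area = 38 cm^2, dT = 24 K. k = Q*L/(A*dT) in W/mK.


k = 99*16.8/1000/(38/10000*24) = 18.24 W/mK

18.24


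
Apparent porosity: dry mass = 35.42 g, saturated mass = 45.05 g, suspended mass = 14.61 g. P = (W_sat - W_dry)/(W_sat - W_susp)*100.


P = (45.05 - 35.42) / (45.05 - 14.61) * 100 = 9.63 / 30.44 * 100 = 31.6%

31.6


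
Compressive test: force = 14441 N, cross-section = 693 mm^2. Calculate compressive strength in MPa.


CS = 14441 / 693 = 20.8 MPa

20.8


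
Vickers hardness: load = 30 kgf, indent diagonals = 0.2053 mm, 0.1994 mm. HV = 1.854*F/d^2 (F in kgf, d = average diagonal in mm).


d_avg = (0.2053+0.1994)/2 = 0.20235 mm
HV = 1.854*30/0.20235^2 = 1358

1358


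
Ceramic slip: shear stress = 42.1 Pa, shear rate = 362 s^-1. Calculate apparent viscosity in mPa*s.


eta = tau/gamma * 1000 = 42.1/362 * 1000 = 116.3 mPa*s

116.3


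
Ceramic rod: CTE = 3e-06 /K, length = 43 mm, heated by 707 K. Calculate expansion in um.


dL = 3e-06 * 43 * 707 * 1000 = 91.203 um

91.203


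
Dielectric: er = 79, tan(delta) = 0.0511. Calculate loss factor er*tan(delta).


Loss = 79 * 0.0511 = 4.037

4.037


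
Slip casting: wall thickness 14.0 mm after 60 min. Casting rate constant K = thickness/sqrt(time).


K = 14.0 / sqrt(60) = 14.0 / 7.746 = 1.807 mm/min^0.5

1.807


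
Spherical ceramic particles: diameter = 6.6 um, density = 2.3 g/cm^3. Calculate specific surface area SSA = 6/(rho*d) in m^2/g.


SSA = 6 / (2.3 * 6.6) = 0.395 m^2/g

0.395


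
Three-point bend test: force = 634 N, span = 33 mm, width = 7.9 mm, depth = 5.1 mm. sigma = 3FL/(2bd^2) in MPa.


sigma = 3*634*33/(2*7.9*5.1^2) = 152.7 MPa

152.7


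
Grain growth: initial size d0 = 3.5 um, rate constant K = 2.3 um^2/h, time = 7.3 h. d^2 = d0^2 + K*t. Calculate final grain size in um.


d^2 = 3.5^2 + 2.3*7.3 = 29.04
d = sqrt(29.04) = 5.39 um

5.39


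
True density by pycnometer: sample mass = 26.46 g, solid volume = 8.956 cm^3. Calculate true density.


TD = 26.46 / 8.956 = 2.954 g/cm^3

2.954


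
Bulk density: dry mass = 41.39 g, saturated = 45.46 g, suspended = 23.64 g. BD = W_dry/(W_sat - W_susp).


BD = 41.39 / (45.46 - 23.64) = 41.39 / 21.82 = 1.897 g/cm^3

1.897


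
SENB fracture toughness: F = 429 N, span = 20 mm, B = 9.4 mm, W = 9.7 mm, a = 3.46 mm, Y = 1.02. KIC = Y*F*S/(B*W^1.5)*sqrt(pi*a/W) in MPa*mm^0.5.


KIC = 1.02*429*20/(9.4*9.7^1.5)*sqrt(pi*3.46/9.7) = 32.62

32.62


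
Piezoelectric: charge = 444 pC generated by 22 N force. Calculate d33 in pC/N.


d33 = 444 / 22 = 20.2 pC/N

20.2


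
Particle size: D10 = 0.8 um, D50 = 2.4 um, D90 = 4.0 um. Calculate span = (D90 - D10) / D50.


Span = (4.0 - 0.8) / 2.4 = 3.2 / 2.4 = 1.333

1.333


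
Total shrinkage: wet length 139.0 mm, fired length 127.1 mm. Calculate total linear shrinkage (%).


TS = (139.0 - 127.1) / 139.0 * 100 = 8.56%

8.56


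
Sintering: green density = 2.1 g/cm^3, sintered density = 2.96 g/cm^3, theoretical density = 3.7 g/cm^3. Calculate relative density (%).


Relative = 2.96 / 3.7 * 100 = 80.0%

80.0


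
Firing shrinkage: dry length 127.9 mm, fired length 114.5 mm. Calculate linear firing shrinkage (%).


FS = (127.9 - 114.5) / 127.9 * 100 = 10.48%

10.48


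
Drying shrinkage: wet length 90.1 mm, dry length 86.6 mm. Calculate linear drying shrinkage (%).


DS = (90.1 - 86.6) / 90.1 * 100 = 3.88%

3.88


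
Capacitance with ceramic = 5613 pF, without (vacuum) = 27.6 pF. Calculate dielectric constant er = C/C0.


er = 5613 / 27.6 = 203.37

203.37


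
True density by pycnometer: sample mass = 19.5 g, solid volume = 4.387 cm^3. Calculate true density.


TD = 19.5 / 4.387 = 4.445 g/cm^3

4.445


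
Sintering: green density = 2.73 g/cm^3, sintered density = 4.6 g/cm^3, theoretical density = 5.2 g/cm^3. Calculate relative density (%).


Relative = 4.6 / 5.2 * 100 = 88.5%

88.5


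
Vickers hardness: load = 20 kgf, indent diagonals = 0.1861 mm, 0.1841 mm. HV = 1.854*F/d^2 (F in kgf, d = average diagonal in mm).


d_avg = (0.1861+0.1841)/2 = 0.1851 mm
HV = 1.854*20/0.1851^2 = 1082

1082


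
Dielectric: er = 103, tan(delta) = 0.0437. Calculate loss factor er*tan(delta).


Loss = 103 * 0.0437 = 4.501

4.501


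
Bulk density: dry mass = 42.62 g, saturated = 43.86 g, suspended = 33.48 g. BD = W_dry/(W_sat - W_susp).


BD = 42.62 / (43.86 - 33.48) = 42.62 / 10.38 = 4.106 g/cm^3

4.106


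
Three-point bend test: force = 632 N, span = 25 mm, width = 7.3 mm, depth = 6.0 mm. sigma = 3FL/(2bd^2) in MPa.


sigma = 3*632*25/(2*7.3*6.0^2) = 90.2 MPa

90.2


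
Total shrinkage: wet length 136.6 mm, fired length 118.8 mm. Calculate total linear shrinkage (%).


TS = (136.6 - 118.8) / 136.6 * 100 = 13.03%

13.03


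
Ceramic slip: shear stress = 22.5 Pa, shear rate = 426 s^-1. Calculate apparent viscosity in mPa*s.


eta = tau/gamma * 1000 = 22.5/426 * 1000 = 52.8 mPa*s

52.8


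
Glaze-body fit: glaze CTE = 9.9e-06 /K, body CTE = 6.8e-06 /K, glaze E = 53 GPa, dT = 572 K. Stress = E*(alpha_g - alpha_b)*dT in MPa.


Stress = 53*1000*(9.9e-06 - 6.8e-06)*572 = 94.0 MPa

94.0


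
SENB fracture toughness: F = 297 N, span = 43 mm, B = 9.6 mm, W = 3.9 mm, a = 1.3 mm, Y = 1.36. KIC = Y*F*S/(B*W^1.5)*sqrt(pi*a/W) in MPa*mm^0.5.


KIC = 1.36*297*43/(9.6*3.9^1.5)*sqrt(pi*1.3/3.9) = 240.39

240.39


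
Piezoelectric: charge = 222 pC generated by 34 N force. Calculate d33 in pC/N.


d33 = 222 / 34 = 6.5 pC/N

6.5


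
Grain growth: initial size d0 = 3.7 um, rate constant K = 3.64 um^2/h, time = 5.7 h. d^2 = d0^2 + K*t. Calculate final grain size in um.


d^2 = 3.7^2 + 3.64*5.7 = 34.438
d = sqrt(34.438) = 5.87 um

5.87


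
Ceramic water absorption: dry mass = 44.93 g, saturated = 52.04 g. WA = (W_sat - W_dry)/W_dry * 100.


WA = (52.04 - 44.93) / 44.93 * 100 = 15.82%

15.82


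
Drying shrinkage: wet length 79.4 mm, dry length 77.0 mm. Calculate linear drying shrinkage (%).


DS = (79.4 - 77.0) / 79.4 * 100 = 3.02%

3.02


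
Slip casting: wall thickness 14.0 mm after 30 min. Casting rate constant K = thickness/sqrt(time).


K = 14.0 / sqrt(30) = 14.0 / 5.4772 = 2.556 mm/min^0.5

2.556


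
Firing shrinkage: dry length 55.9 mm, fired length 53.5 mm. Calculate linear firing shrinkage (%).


FS = (55.9 - 53.5) / 55.9 * 100 = 4.29%

4.29


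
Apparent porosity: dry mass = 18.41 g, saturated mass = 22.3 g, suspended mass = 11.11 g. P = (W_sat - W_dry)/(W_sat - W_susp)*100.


P = (22.3 - 18.41) / (22.3 - 11.11) * 100 = 3.89 / 11.19 * 100 = 34.8%

34.8


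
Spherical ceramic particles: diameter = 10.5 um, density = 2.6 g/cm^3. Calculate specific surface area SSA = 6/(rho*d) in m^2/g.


SSA = 6 / (2.6 * 10.5) = 0.22 m^2/g

0.22


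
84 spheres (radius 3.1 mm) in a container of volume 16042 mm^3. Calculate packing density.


V_sphere = 4/3*pi*3.1^3 = 124.7882 mm^3
Total V = 84*124.7882 = 10482.2088 mm^3
PD = 10482.2088 / 16042 = 0.653

0.653


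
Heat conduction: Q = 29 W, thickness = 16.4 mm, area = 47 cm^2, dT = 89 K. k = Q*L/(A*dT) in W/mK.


k = 29*16.4/1000/(47/10000*89) = 1.14 W/mK

1.14


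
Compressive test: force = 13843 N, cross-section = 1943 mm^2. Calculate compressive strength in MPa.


CS = 13843 / 1943 = 7.1 MPa

7.1


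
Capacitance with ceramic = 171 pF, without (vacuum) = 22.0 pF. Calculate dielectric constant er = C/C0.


er = 171 / 22.0 = 7.77

7.77


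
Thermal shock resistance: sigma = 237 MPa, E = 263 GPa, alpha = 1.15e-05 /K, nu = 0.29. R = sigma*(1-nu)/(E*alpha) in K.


R = 237*(1-0.29)/(263*1000*1.15e-05) = 56 K

56


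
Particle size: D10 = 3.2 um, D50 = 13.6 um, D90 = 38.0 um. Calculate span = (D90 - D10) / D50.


Span = (38.0 - 3.2) / 13.6 = 34.8 / 13.6 = 2.559

2.559


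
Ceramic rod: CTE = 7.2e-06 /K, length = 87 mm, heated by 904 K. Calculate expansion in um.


dL = 7.2e-06 * 87 * 904 * 1000 = 566.266 um

566.266


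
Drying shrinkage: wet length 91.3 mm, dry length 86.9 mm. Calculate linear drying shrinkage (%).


DS = (91.3 - 86.9) / 91.3 * 100 = 4.82%

4.82


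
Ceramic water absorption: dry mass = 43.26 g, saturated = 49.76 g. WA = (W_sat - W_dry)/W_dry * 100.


WA = (49.76 - 43.26) / 43.26 * 100 = 15.03%

15.03


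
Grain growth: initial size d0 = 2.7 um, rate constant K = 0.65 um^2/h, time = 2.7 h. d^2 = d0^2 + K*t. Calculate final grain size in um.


d^2 = 2.7^2 + 0.65*2.7 = 9.045
d = sqrt(9.045) = 3.01 um

3.01


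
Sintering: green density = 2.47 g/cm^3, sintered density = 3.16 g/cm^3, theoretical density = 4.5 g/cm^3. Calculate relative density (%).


Relative = 3.16 / 4.5 * 100 = 70.2%

70.2


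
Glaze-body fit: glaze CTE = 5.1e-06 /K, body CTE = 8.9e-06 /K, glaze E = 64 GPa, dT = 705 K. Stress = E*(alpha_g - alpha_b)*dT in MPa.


Stress = 64*1000*(5.1e-06 - 8.9e-06)*705 = -171.5 MPa

-171.5


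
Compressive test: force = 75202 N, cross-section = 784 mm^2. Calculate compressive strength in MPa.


CS = 75202 / 784 = 95.9 MPa

95.9


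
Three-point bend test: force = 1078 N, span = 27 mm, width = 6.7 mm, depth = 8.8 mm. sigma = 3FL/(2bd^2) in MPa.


sigma = 3*1078*27/(2*6.7*8.8^2) = 84.1 MPa

84.1


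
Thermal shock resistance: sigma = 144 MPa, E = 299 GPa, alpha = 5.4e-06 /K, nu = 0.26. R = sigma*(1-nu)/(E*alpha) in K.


R = 144*(1-0.26)/(299*1000*5.4e-06) = 66 K

66


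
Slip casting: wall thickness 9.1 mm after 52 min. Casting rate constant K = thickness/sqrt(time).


K = 9.1 / sqrt(52) = 9.1 / 7.2111 = 1.262 mm/min^0.5

1.262


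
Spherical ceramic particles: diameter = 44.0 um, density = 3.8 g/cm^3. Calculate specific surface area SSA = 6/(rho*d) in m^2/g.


SSA = 6 / (3.8 * 44.0) = 0.036 m^2/g

0.036


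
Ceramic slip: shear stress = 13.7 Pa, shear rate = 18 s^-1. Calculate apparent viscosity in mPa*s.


eta = tau/gamma * 1000 = 13.7/18 * 1000 = 761.1 mPa*s

761.1


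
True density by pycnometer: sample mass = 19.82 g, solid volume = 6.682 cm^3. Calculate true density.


TD = 19.82 / 6.682 = 2.966 g/cm^3

2.966


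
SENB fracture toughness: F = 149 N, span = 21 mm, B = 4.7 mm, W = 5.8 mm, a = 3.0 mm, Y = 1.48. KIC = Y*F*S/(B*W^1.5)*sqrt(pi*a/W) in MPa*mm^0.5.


KIC = 1.48*149*21/(4.7*5.8^1.5)*sqrt(pi*3.0/5.8) = 89.92

89.92


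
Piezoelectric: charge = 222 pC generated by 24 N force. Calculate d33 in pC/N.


d33 = 222 / 24 = 9.3 pC/N

9.3


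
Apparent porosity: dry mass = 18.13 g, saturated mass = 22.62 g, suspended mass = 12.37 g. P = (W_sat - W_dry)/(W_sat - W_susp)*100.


P = (22.62 - 18.13) / (22.62 - 12.37) * 100 = 4.49 / 10.25 * 100 = 43.8%

43.8


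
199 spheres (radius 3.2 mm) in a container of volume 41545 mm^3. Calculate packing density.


V_sphere = 4/3*pi*3.2^3 = 137.2583 mm^3
Total V = 199*137.2583 = 27314.4017 mm^3
PD = 27314.4017 / 41545 = 0.657

0.657


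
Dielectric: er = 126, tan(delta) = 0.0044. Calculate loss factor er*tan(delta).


Loss = 126 * 0.0044 = 0.554

0.554


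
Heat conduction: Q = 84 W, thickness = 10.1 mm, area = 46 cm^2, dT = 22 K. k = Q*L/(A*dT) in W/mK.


k = 84*10.1/1000/(46/10000*22) = 8.38 W/mK

8.38


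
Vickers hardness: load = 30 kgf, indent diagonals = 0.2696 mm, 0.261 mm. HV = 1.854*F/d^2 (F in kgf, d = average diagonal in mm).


d_avg = (0.2696+0.261)/2 = 0.2653 mm
HV = 1.854*30/0.2653^2 = 790

790


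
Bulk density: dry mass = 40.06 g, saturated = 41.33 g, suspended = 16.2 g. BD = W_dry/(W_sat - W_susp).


BD = 40.06 / (41.33 - 16.2) = 40.06 / 25.13 = 1.594 g/cm^3

1.594


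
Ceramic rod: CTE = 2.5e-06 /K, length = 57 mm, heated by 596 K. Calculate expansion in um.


dL = 2.5e-06 * 57 * 596 * 1000 = 84.93 um

84.93


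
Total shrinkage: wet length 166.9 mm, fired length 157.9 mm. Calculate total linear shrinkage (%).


TS = (166.9 - 157.9) / 166.9 * 100 = 5.39%

5.39


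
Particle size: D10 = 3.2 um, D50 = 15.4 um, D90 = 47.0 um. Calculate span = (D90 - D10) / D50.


Span = (47.0 - 3.2) / 15.4 = 43.8 / 15.4 = 2.844

2.844


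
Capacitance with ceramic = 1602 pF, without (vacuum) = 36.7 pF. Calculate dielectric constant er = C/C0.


er = 1602 / 36.7 = 43.65

43.65


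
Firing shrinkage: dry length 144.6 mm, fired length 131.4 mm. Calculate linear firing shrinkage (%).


FS = (144.6 - 131.4) / 144.6 * 100 = 9.13%

9.13


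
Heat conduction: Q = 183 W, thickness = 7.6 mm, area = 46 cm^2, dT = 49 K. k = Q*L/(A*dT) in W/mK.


k = 183*7.6/1000/(46/10000*49) = 6.17 W/mK

6.17


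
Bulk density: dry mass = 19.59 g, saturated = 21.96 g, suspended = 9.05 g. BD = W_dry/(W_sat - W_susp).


BD = 19.59 / (21.96 - 9.05) = 19.59 / 12.91 = 1.517 g/cm^3

1.517


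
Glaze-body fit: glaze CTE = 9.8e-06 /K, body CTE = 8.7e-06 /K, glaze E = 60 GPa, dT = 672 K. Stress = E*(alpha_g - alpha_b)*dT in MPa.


Stress = 60*1000*(9.8e-06 - 8.7e-06)*672 = 44.4 MPa

44.4


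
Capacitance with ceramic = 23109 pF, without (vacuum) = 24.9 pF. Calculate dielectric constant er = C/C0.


er = 23109 / 24.9 = 928.07

928.07


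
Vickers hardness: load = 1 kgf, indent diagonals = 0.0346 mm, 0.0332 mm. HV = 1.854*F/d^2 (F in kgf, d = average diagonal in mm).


d_avg = (0.0346+0.0332)/2 = 0.0339 mm
HV = 1.854*1/0.0339^2 = 1613

1613


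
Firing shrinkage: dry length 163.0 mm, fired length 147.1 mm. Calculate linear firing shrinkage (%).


FS = (163.0 - 147.1) / 163.0 * 100 = 9.75%

9.75


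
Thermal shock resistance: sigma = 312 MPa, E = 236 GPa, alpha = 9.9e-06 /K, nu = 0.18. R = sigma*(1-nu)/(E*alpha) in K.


R = 312*(1-0.18)/(236*1000*9.9e-06) = 110 K

110


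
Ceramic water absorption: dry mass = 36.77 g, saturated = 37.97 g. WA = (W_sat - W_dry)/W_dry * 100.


WA = (37.97 - 36.77) / 36.77 * 100 = 3.26%

3.26


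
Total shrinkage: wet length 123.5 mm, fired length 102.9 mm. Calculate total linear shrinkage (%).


TS = (123.5 - 102.9) / 123.5 * 100 = 16.68%

16.68


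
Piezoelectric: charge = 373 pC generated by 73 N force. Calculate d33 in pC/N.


d33 = 373 / 73 = 5.1 pC/N

5.1


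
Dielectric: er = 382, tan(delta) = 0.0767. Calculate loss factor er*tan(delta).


Loss = 382 * 0.0767 = 29.299

29.299


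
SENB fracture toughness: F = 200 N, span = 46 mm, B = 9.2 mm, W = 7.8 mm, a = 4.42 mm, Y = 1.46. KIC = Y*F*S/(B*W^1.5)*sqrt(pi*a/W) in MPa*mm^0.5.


KIC = 1.46*200*46/(9.2*7.8^1.5)*sqrt(pi*4.42/7.8) = 89.42

89.42


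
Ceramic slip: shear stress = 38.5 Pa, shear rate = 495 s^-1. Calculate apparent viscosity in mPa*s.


eta = tau/gamma * 1000 = 38.5/495 * 1000 = 77.8 mPa*s

77.8


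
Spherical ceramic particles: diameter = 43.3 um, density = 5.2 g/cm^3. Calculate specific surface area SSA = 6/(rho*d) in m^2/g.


SSA = 6 / (5.2 * 43.3) = 0.027 m^2/g

0.027


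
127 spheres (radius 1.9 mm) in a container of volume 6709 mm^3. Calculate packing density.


V_sphere = 4/3*pi*1.9^3 = 28.7309 mm^3
Total V = 127*28.7309 = 3648.8243 mm^3
PD = 3648.8243 / 6709 = 0.544

0.544


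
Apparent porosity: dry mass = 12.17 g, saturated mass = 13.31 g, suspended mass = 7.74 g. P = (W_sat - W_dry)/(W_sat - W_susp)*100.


P = (13.31 - 12.17) / (13.31 - 7.74) * 100 = 1.14 / 5.57 * 100 = 20.5%

20.5


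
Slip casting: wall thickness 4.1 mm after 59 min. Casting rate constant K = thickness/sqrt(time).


K = 4.1 / sqrt(59) = 4.1 / 7.6811 = 0.534 mm/min^0.5

0.534


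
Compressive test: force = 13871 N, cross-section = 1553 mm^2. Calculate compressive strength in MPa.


CS = 13871 / 1553 = 8.9 MPa

8.9


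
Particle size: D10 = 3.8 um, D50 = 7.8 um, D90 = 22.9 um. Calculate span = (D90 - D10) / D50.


Span = (22.9 - 3.8) / 7.8 = 19.1 / 7.8 = 2.449

2.449


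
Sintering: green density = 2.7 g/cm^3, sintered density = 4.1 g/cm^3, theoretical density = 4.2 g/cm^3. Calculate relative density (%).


Relative = 4.1 / 4.2 * 100 = 97.6%

97.6


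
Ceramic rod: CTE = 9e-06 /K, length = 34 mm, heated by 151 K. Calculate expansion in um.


dL = 9e-06 * 34 * 151 * 1000 = 46.206 um

46.206


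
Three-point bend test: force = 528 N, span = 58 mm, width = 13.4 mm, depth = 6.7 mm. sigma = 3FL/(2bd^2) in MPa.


sigma = 3*528*58/(2*13.4*6.7^2) = 76.4 MPa

76.4


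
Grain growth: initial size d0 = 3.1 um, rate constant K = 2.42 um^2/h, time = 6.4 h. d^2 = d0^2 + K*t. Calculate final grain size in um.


d^2 = 3.1^2 + 2.42*6.4 = 25.098
d = sqrt(25.098) = 5.01 um

5.01


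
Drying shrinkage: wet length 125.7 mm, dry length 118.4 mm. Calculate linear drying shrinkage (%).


DS = (125.7 - 118.4) / 125.7 * 100 = 5.81%

5.81


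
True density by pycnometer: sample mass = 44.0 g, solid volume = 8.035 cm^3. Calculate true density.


TD = 44.0 / 8.035 = 5.476 g/cm^3

5.476


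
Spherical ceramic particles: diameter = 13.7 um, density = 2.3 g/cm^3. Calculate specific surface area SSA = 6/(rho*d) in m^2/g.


SSA = 6 / (2.3 * 13.7) = 0.19 m^2/g

0.19


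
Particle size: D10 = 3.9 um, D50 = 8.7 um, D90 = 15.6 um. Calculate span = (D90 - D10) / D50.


Span = (15.6 - 3.9) / 8.7 = 11.7 / 8.7 = 1.345

1.345


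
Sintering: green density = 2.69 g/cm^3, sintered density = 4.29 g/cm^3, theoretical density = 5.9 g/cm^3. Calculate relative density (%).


Relative = 4.29 / 5.9 * 100 = 72.7%

72.7


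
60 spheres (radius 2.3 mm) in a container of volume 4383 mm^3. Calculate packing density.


V_sphere = 4/3*pi*2.3^3 = 50.965 mm^3
Total V = 60*50.965 = 3057.9 mm^3
PD = 3057.9 / 4383 = 0.698

0.698


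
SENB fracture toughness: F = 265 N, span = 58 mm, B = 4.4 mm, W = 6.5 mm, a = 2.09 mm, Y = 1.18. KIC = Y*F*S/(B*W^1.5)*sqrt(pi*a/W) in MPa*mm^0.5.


KIC = 1.18*265*58/(4.4*6.5^1.5)*sqrt(pi*2.09/6.5) = 249.99

249.99


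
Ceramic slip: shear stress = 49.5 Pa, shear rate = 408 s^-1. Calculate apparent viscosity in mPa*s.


eta = tau/gamma * 1000 = 49.5/408 * 1000 = 121.3 mPa*s

121.3


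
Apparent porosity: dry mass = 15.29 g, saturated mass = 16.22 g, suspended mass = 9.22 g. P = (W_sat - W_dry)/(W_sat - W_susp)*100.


P = (16.22 - 15.29) / (16.22 - 9.22) * 100 = 0.93 / 7.0 * 100 = 13.3%

13.3


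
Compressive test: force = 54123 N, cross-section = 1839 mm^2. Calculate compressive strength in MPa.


CS = 54123 / 1839 = 29.4 MPa

29.4


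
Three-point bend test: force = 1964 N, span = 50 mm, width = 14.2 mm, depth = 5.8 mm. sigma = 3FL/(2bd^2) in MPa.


sigma = 3*1964*50/(2*14.2*5.8^2) = 308.4 MPa

308.4


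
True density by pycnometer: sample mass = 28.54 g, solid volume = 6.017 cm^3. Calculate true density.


TD = 28.54 / 6.017 = 4.743 g/cm^3

4.743


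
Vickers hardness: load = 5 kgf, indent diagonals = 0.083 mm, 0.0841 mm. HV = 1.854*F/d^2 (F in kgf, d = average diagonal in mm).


d_avg = (0.083+0.0841)/2 = 0.08355 mm
HV = 1.854*5/0.08355^2 = 1328

1328


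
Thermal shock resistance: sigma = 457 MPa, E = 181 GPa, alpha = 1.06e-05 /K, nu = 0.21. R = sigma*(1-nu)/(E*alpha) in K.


R = 457*(1-0.21)/(181*1000*1.06e-05) = 188 K

188


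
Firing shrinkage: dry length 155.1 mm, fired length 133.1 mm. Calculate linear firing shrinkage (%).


FS = (155.1 - 133.1) / 155.1 * 100 = 14.18%

14.18


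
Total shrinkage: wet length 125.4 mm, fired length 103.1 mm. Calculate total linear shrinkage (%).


TS = (125.4 - 103.1) / 125.4 * 100 = 17.78%

17.78


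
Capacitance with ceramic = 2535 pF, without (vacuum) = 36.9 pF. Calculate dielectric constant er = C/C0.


er = 2535 / 36.9 = 68.7

68.7


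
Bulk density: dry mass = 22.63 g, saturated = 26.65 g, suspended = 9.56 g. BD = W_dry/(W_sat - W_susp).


BD = 22.63 / (26.65 - 9.56) = 22.63 / 17.09 = 1.324 g/cm^3

1.324


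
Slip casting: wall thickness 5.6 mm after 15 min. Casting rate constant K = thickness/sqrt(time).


K = 5.6 / sqrt(15) = 5.6 / 3.873 = 1.446 mm/min^0.5

1.446


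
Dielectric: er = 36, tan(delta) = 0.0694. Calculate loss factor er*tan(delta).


Loss = 36 * 0.0694 = 2.498

2.498


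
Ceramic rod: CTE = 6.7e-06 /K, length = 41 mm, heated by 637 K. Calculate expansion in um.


dL = 6.7e-06 * 41 * 637 * 1000 = 174.984 um

174.984


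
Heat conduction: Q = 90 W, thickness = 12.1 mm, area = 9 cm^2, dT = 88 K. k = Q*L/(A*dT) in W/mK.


k = 90*12.1/1000/(9/10000*88) = 13.75 W/mK

13.75


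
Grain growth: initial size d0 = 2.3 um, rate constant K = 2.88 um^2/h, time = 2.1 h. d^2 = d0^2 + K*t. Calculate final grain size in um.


d^2 = 2.3^2 + 2.88*2.1 = 11.338
d = sqrt(11.338) = 3.37 um

3.37


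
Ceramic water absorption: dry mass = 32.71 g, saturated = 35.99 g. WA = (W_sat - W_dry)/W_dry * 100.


WA = (35.99 - 32.71) / 32.71 * 100 = 10.03%

10.03


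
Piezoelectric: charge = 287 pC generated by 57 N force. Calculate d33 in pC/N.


d33 = 287 / 57 = 5.0 pC/N

5.0


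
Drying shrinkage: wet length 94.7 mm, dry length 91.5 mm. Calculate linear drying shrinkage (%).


DS = (94.7 - 91.5) / 94.7 * 100 = 3.38%

3.38


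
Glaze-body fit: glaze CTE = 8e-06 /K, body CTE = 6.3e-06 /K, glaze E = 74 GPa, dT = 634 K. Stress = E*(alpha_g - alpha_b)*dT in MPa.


Stress = 74*1000*(8e-06 - 6.3e-06)*634 = 79.8 MPa

79.8


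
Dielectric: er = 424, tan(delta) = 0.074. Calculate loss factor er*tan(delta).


Loss = 424 * 0.074 = 31.376

31.376


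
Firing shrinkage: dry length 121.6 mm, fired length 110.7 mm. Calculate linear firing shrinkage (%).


FS = (121.6 - 110.7) / 121.6 * 100 = 8.96%

8.96


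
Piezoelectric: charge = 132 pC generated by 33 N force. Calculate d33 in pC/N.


d33 = 132 / 33 = 4.0 pC/N

4.0


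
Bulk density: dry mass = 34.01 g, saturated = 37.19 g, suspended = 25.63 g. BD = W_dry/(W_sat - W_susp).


BD = 34.01 / (37.19 - 25.63) = 34.01 / 11.56 = 2.942 g/cm^3

2.942


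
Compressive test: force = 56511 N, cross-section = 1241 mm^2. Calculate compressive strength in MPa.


CS = 56511 / 1241 = 45.5 MPa

45.5


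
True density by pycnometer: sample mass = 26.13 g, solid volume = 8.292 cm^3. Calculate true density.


TD = 26.13 / 8.292 = 3.151 g/cm^3

3.151


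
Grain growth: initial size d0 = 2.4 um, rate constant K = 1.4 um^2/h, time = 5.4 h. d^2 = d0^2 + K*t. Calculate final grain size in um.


d^2 = 2.4^2 + 1.4*5.4 = 13.32
d = sqrt(13.32) = 3.65 um

3.65


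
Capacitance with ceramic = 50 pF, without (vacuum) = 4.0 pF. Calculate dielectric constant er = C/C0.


er = 50 / 4.0 = 12.5

12.5


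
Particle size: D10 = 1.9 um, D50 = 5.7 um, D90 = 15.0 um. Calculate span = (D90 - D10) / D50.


Span = (15.0 - 1.9) / 5.7 = 13.1 / 5.7 = 2.298

2.298


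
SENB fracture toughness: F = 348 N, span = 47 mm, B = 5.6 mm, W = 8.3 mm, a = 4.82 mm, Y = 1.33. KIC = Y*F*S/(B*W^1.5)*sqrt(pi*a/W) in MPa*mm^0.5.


KIC = 1.33*348*47/(5.6*8.3^1.5)*sqrt(pi*4.82/8.3) = 219.42

219.42


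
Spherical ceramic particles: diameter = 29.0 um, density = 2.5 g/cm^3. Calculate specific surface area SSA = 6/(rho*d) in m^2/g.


SSA = 6 / (2.5 * 29.0) = 0.083 m^2/g

0.083


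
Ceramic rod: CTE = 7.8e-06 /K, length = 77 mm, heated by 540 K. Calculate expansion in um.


dL = 7.8e-06 * 77 * 540 * 1000 = 324.324 um

324.324


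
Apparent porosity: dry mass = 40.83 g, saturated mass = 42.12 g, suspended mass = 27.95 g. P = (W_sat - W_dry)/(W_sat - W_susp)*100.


P = (42.12 - 40.83) / (42.12 - 27.95) * 100 = 1.29 / 14.17 * 100 = 9.1%

9.1


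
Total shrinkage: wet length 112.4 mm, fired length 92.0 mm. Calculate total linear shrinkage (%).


TS = (112.4 - 92.0) / 112.4 * 100 = 18.15%

18.15


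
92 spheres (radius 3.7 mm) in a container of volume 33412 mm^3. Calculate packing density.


V_sphere = 4/3*pi*3.7^3 = 212.1748 mm^3
Total V = 92*212.1748 = 19520.0816 mm^3
PD = 19520.0816 / 33412 = 0.584

0.584


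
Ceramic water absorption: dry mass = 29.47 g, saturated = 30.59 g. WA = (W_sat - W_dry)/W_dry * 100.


WA = (30.59 - 29.47) / 29.47 * 100 = 3.8%

3.8


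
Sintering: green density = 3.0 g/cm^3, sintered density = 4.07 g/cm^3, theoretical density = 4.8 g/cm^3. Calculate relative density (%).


Relative = 4.07 / 4.8 * 100 = 84.8%

84.8


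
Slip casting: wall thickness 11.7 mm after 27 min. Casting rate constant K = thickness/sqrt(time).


K = 11.7 / sqrt(27) = 11.7 / 5.1962 = 2.252 mm/min^0.5

2.252


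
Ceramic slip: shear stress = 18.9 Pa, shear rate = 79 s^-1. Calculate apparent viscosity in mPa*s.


eta = tau/gamma * 1000 = 18.9/79 * 1000 = 239.2 mPa*s

239.2


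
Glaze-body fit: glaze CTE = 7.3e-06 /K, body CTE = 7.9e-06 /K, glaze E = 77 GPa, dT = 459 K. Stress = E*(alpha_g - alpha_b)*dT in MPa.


Stress = 77*1000*(7.3e-06 - 7.9e-06)*459 = -21.2 MPa

-21.2


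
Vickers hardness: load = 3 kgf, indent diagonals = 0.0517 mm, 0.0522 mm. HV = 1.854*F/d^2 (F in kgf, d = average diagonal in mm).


d_avg = (0.0517+0.0522)/2 = 0.05195 mm
HV = 1.854*3/0.05195^2 = 2061

2061


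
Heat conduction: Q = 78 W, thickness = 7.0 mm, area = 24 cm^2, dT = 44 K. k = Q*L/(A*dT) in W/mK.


k = 78*7.0/1000/(24/10000*44) = 5.17 W/mK

5.17


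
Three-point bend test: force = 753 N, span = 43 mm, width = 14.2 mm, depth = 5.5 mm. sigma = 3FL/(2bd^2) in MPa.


sigma = 3*753*43/(2*14.2*5.5^2) = 113.1 MPa

113.1


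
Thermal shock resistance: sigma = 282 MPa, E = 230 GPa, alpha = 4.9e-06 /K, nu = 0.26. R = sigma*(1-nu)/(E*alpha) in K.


R = 282*(1-0.26)/(230*1000*4.9e-06) = 185 K

185


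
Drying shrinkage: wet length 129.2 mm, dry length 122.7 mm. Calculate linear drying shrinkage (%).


DS = (129.2 - 122.7) / 129.2 * 100 = 5.03%

5.03


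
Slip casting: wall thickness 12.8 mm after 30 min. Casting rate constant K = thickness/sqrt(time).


K = 12.8 / sqrt(30) = 12.8 / 5.4772 = 2.337 mm/min^0.5

2.337


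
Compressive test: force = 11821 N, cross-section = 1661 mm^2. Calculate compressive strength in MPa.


CS = 11821 / 1661 = 7.1 MPa

7.1


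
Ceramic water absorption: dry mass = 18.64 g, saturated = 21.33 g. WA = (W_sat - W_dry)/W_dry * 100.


WA = (21.33 - 18.64) / 18.64 * 100 = 14.43%

14.43


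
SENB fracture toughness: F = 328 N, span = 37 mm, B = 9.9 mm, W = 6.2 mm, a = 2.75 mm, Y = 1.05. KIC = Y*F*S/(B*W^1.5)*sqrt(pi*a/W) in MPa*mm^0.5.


KIC = 1.05*328*37/(9.9*6.2^1.5)*sqrt(pi*2.75/6.2) = 98.42

98.42


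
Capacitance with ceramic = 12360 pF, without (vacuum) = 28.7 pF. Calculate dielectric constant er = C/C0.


er = 12360 / 28.7 = 430.66

430.66


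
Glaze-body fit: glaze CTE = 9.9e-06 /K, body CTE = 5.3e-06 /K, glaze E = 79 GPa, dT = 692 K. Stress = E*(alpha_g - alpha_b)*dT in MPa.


Stress = 79*1000*(9.9e-06 - 5.3e-06)*692 = 251.5 MPa

251.5


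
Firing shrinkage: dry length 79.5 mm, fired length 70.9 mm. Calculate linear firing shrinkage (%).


FS = (79.5 - 70.9) / 79.5 * 100 = 10.82%

10.82


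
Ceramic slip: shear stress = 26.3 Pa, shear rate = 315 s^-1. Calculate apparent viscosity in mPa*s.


eta = tau/gamma * 1000 = 26.3/315 * 1000 = 83.5 mPa*s

83.5


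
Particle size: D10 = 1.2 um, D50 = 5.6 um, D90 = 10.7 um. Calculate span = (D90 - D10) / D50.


Span = (10.7 - 1.2) / 5.6 = 9.5 / 5.6 = 1.696

1.696


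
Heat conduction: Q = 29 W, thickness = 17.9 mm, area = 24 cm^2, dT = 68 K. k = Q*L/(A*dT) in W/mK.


k = 29*17.9/1000/(24/10000*68) = 3.18 W/mK

3.18


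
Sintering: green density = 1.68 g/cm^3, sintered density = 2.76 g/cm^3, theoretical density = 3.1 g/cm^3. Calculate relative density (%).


Relative = 2.76 / 3.1 * 100 = 89.0%

89.0


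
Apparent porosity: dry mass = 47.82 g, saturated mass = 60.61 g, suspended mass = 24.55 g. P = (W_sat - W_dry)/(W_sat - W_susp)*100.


P = (60.61 - 47.82) / (60.61 - 24.55) * 100 = 12.79 / 36.06 * 100 = 35.5%

35.5


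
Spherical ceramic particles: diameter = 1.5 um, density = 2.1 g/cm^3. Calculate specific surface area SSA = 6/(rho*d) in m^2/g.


SSA = 6 / (2.1 * 1.5) = 1.905 m^2/g

1.905


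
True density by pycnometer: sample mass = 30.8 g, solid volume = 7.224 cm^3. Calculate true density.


TD = 30.8 / 7.224 = 4.264 g/cm^3

4.264


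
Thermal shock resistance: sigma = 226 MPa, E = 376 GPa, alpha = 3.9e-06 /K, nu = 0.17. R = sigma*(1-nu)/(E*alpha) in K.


R = 226*(1-0.17)/(376*1000*3.9e-06) = 128 K

128


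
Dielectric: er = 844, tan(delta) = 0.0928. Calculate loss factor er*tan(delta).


Loss = 844 * 0.0928 = 78.323

78.323


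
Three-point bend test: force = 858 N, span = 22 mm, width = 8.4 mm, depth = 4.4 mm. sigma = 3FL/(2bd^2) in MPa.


sigma = 3*858*22/(2*8.4*4.4^2) = 174.1 MPa

174.1


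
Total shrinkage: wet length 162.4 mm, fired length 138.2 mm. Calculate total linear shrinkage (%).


TS = (162.4 - 138.2) / 162.4 * 100 = 14.9%

14.9


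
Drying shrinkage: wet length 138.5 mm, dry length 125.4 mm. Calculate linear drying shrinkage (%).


DS = (138.5 - 125.4) / 138.5 * 100 = 9.46%

9.46


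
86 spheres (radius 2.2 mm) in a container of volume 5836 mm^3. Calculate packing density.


V_sphere = 4/3*pi*2.2^3 = 44.6022 mm^3
Total V = 86*44.6022 = 3835.7892 mm^3
PD = 3835.7892 / 5836 = 0.657

0.657


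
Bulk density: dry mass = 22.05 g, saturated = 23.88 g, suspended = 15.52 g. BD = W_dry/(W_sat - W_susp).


BD = 22.05 / (23.88 - 15.52) = 22.05 / 8.36 = 2.638 g/cm^3

2.638


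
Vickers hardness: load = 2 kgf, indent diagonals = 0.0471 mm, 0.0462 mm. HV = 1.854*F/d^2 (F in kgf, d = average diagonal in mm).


d_avg = (0.0471+0.0462)/2 = 0.04665 mm
HV = 1.854*2/0.04665^2 = 1704

1704


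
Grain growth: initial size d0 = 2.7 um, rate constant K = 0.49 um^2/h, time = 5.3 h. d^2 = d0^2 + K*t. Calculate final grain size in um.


d^2 = 2.7^2 + 0.49*5.3 = 9.887
d = sqrt(9.887) = 3.14 um

3.14


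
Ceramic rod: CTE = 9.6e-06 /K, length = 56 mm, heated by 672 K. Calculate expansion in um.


dL = 9.6e-06 * 56 * 672 * 1000 = 361.267 um

361.267


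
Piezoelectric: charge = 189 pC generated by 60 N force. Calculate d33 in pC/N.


d33 = 189 / 60 = 3.2 pC/N

3.2


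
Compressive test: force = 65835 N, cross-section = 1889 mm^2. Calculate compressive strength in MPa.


CS = 65835 / 1889 = 34.9 MPa

34.9


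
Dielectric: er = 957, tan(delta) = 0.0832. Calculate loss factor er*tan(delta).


Loss = 957 * 0.0832 = 79.622

79.622


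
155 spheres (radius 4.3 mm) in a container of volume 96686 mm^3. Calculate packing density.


V_sphere = 4/3*pi*4.3^3 = 333.0381 mm^3
Total V = 155*333.0381 = 51620.9055 mm^3
PD = 51620.9055 / 96686 = 0.534

0.534


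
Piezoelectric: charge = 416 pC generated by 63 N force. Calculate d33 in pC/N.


d33 = 416 / 63 = 6.6 pC/N

6.6


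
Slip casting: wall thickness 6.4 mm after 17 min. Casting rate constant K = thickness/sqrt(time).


K = 6.4 / sqrt(17) = 6.4 / 4.1231 = 1.552 mm/min^0.5

1.552


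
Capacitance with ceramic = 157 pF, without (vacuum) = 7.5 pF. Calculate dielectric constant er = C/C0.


er = 157 / 7.5 = 20.93

20.93


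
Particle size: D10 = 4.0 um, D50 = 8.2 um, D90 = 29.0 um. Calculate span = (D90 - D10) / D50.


Span = (29.0 - 4.0) / 8.2 = 25.0 / 8.2 = 3.049

3.049


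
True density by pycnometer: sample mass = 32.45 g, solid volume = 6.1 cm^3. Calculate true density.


TD = 32.45 / 6.1 = 5.32 g/cm^3

5.32


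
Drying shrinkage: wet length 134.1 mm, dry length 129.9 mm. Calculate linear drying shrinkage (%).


DS = (134.1 - 129.9) / 134.1 * 100 = 3.13%

3.13


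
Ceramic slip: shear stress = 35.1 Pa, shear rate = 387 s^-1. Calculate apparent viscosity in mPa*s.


eta = tau/gamma * 1000 = 35.1/387 * 1000 = 90.7 mPa*s

90.7


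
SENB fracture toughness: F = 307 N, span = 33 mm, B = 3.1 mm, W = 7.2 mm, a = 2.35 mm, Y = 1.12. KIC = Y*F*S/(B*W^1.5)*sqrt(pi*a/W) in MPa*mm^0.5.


KIC = 1.12*307*33/(3.1*7.2^1.5)*sqrt(pi*2.35/7.2) = 191.85

191.85


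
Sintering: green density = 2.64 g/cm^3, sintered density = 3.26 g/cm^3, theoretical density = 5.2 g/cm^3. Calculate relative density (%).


Relative = 3.26 / 5.2 * 100 = 62.7%

62.7


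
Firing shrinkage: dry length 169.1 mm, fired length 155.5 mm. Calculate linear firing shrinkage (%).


FS = (169.1 - 155.5) / 169.1 * 100 = 8.04%

8.04


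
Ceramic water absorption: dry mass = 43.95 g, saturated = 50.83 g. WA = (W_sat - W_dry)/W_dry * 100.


WA = (50.83 - 43.95) / 43.95 * 100 = 15.65%

15.65


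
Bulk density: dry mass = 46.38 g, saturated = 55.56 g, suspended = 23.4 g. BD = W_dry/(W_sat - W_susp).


BD = 46.38 / (55.56 - 23.4) = 46.38 / 32.16 = 1.442 g/cm^3

1.442


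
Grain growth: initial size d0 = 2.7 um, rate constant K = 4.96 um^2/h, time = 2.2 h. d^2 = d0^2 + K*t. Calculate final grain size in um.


d^2 = 2.7^2 + 4.96*2.2 = 18.202
d = sqrt(18.202) = 4.27 um

4.27


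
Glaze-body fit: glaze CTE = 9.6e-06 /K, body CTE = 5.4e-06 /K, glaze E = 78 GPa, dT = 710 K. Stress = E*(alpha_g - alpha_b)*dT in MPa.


Stress = 78*1000*(9.6e-06 - 5.4e-06)*710 = 232.6 MPa

232.6


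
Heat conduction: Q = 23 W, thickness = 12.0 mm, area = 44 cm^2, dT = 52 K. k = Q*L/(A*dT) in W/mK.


k = 23*12.0/1000/(44/10000*52) = 1.21 W/mK

1.21


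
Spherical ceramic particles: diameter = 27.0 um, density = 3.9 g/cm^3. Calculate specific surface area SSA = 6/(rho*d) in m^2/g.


SSA = 6 / (3.9 * 27.0) = 0.057 m^2/g

0.057


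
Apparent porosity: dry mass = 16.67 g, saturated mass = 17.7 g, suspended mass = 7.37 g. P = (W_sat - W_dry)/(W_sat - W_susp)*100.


P = (17.7 - 16.67) / (17.7 - 7.37) * 100 = 1.03 / 10.33 * 100 = 10.0%

10.0


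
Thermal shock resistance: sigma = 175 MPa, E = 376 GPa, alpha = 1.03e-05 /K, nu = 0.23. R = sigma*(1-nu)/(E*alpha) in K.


R = 175*(1-0.23)/(376*1000*1.03e-05) = 35 K

35


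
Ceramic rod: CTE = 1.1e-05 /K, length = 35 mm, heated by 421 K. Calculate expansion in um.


dL = 1.1e-05 * 35 * 421 * 1000 = 162.085 um

162.085


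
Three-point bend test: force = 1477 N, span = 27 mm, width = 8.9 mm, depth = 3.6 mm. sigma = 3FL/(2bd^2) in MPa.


sigma = 3*1477*27/(2*8.9*3.6^2) = 518.6 MPa

518.6


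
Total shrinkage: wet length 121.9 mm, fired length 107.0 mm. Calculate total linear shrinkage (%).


TS = (121.9 - 107.0) / 121.9 * 100 = 12.22%

12.22


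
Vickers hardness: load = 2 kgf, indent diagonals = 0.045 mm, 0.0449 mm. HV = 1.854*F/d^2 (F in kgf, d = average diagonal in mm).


d_avg = (0.045+0.0449)/2 = 0.04495 mm
HV = 1.854*2/0.04495^2 = 1835

1835


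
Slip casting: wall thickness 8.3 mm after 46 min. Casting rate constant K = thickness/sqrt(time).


K = 8.3 / sqrt(46) = 8.3 / 6.7823 = 1.224 mm/min^0.5

1.224


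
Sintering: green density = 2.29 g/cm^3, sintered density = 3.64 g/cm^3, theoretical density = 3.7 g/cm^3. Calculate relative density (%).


Relative = 3.64 / 3.7 * 100 = 98.4%

98.4


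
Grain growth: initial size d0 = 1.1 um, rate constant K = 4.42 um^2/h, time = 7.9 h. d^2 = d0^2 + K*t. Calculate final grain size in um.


d^2 = 1.1^2 + 4.42*7.9 = 36.128
d = sqrt(36.128) = 6.01 um

6.01


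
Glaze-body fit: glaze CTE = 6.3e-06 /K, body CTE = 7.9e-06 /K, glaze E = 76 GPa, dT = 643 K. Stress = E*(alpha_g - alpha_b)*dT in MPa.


Stress = 76*1000*(6.3e-06 - 7.9e-06)*643 = -78.2 MPa

-78.2


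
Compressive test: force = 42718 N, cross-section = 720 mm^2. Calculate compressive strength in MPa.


CS = 42718 / 720 = 59.3 MPa

59.3


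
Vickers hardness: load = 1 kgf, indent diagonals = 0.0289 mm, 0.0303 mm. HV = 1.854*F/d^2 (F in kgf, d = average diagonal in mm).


d_avg = (0.0289+0.0303)/2 = 0.0296 mm
HV = 1.854*1/0.0296^2 = 2116

2116


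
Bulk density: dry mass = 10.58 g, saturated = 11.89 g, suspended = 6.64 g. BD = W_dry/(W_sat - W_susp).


BD = 10.58 / (11.89 - 6.64) = 10.58 / 5.25 = 2.015 g/cm^3

2.015


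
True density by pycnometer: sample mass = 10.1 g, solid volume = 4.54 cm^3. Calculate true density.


TD = 10.1 / 4.54 = 2.225 g/cm^3

2.225


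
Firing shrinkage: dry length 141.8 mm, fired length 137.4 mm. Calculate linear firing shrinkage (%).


FS = (141.8 - 137.4) / 141.8 * 100 = 3.1%

3.1


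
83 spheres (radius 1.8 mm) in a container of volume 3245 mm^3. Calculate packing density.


V_sphere = 4/3*pi*1.8^3 = 24.429 mm^3
Total V = 83*24.429 = 2027.607 mm^3
PD = 2027.607 / 3245 = 0.625

0.625


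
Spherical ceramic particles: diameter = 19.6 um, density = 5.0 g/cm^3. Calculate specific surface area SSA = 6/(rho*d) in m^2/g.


SSA = 6 / (5.0 * 19.6) = 0.061 m^2/g

0.061


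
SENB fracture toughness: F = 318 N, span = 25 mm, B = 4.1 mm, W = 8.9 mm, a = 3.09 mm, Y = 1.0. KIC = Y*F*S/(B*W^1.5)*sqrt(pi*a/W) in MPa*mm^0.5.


KIC = 1.0*318*25/(4.1*8.9^1.5)*sqrt(pi*3.09/8.9) = 76.27

76.27


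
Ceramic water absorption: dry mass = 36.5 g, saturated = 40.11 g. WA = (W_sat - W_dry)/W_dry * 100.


WA = (40.11 - 36.5) / 36.5 * 100 = 9.89%

9.89


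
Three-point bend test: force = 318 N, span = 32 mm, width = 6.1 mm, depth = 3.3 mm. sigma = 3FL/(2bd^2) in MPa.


sigma = 3*318*32/(2*6.1*3.3^2) = 229.8 MPa

229.8


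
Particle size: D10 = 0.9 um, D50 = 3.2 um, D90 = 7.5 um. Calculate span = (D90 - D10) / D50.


Span = (7.5 - 0.9) / 3.2 = 6.6 / 3.2 = 2.063

2.063


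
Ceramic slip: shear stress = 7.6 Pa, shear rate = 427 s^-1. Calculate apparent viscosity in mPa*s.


eta = tau/gamma * 1000 = 7.6/427 * 1000 = 17.8 mPa*s

17.8


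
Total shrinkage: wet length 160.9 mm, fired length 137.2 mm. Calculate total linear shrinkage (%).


TS = (160.9 - 137.2) / 160.9 * 100 = 14.73%

14.73


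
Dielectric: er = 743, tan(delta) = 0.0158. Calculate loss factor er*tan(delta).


Loss = 743 * 0.0158 = 11.739

11.739


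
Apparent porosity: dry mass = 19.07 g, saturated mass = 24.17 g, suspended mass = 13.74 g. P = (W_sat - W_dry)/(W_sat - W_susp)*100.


P = (24.17 - 19.07) / (24.17 - 13.74) * 100 = 5.1 / 10.43 * 100 = 48.9%

48.9


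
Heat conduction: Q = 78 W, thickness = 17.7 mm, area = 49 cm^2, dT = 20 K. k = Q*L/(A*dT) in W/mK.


k = 78*17.7/1000/(49/10000*20) = 14.09 W/mK

14.09


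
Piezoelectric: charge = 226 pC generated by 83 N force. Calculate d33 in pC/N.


d33 = 226 / 83 = 2.7 pC/N

2.7
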